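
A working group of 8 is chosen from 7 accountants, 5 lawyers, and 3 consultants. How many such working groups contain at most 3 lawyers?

Split by how many lawyers are chosen (0 through 3).
Sum: C(5,0)·C(10,8) + C(5,1)·C(10,7) + C(5,2)·C(10,6) + C(5,3)·C(10,5) = 45 + 600 + 2100 + 2520 = 5265.

5265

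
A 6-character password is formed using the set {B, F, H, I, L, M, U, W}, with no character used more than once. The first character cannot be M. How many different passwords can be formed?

17640

The first character has 8−1 = 7 choices (anything except M).
The remaining 5 characters are filled from the other 7 symbols without repetition: 7 × 6 × 5 × 4 × 3 = 2520.
Total: 7 × 2520 = 17640.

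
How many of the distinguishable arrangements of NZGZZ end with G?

With the last slot taken by G, it remains to arrange the other 4 letters (NZZZ).
Those 4 letters have Z appearing 3 times, giving (4)!/(3!) = 4.

4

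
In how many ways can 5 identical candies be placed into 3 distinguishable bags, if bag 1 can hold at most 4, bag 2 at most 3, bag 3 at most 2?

By stars and bars, unrestricted non-negative solutions to x_1+…+x_3 = 5 number C(5+2,2) = 21.
Subtract solutions that violate a single cap (substitute x_i' = x_i − (cap_i+1)): x_1 ≥ 5 gives C(2,2) = 1; x_2 ≥ 4 gives C(3,2) = 3; x_3 ≥ 3 gives C(4,2) = 6. Together 10.
No two caps can be exceeded simultaneously, so the pair terms are all 0.
By inclusion–exclusion the count is 21 − 10 + 0 = 11.

11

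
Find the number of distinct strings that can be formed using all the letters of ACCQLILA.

The 8 letters of ACCQLILA have repeats: A appearing twice, C appearing twice, and L appearing twice.
The number of distinct arrangements is 8!/(2!·2!·2!) = 40320/8 = 5040.

5040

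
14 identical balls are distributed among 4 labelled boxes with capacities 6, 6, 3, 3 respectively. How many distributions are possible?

33

Ignoring the caps, the number of non-negative solutions to x_1+…+x_4 = 14 is C(17,3) = 680.
Subtract solutions that violate a single cap (substitute x_i' = x_i − (cap_i+1)): x_1 ≥ 7 gives C(10,3) = 120; x_2 ≥ 7 gives C(10,3) = 120; x_3 ≥ 4 gives C(13,3) = 286; x_4 ≥ 4 gives C(13,3) = 286. Together 812.
Add back pairs where two caps are both exceeded: 1 + 20 + 20 + 20 + 20 + 84 = 165.
By inclusion–exclusion the count is 680 − 812 + 165 = 33.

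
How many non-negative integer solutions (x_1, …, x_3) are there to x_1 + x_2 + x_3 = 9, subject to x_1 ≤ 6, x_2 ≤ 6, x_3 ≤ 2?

15

Ignoring the caps, the number of non-negative solutions to x_1+…+x_3 = 9 is C(11,2) = 55.
Subtract solutions that violate a single cap (substitute x_i' = x_i − (cap_i+1)): x_1 ≥ 7 gives C(4,2) = 6; x_2 ≥ 7 gives C(4,2) = 6; x_3 ≥ 3 gives C(8,2) = 28. Together 40.
No two caps can be exceeded simultaneously, so the pair terms are all 0.
By inclusion–exclusion the count is 55 − 40 + 0 = 15.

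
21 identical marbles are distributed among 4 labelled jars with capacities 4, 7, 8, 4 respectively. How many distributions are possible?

Without the upper bounds there are C(24,3) = 2024 ways to split 21 among 4 jars.
Subtract solutions that violate a single cap (substitute x_i' = x_i − (cap_i+1)): x_1 ≥ 5 gives C(19,3) = 969; x_2 ≥ 8 gives C(16,3) = 560; x_3 ≥ 9 gives C(15,3) = 455; x_4 ≥ 5 gives C(19,3) = 969. Together 2953.
Add back pairs where two caps are both exceeded: 165 + 120 + 364 + 35 + 165 + 120 = 969.
Subtract triples: 0 + 20 + 10 + 0 = 30.
By inclusion–exclusion the count is 2024 − 2953 + 969 − 30 = 10.

10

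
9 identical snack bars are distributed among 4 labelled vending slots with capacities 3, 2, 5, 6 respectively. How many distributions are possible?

Ignoring the caps, the number of non-negative solutions to x_1+…+x_4 = 9 is C(12,3) = 220.
Subtract solutions that violate a single cap (substitute x_i' = x_i − (cap_i+1)): x_1 ≥ 4 gives C(8,3) = 56; x_2 ≥ 3 gives C(9,3) = 84; x_3 ≥ 6 gives C(6,3) = 20; x_4 ≥ 7 gives C(5,3) = 10. Together 170.
Add back pairs where two caps are both exceeded: 10 + 0 + 0 + 1 + 0 + 0 = 11.
By inclusion–exclusion the count is 220 − 170 + 11 = 61.

61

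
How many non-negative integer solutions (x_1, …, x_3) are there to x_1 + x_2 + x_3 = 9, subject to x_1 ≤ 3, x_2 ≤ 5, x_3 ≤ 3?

Without the upper bounds there are C(11,2) = 55 ways to split 9 among 3 variables.
Subtract solutions that violate a single cap (substitute x_i' = x_i − (cap_i+1)): x_1 ≥ 4 gives C(7,2) = 21; x_2 ≥ 6 gives C(5,2) = 10; x_3 ≥ 4 gives C(7,2) = 21. Together 52.
Add back pairs where two caps are both exceeded: 0 + 3 + 0 = 3.
By inclusion–exclusion the count is 55 − 52 + 3 = 6.

6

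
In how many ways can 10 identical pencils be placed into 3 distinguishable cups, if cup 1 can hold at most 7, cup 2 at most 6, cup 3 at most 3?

Ignoring the caps, the number of non-negative solutions to x_1+…+x_3 = 10 is C(12,2) = 66.
Subtract solutions that violate a single cap (substitute x_i' = x_i − (cap_i+1)): x_1 ≥ 8 gives C(4,2) = 6; x_2 ≥ 7 gives C(5,2) = 10; x_3 ≥ 4 gives C(8,2) = 28. Together 44.
No two caps can be exceeded simultaneously, so the pair terms are all 0.
By inclusion–exclusion the count is 66 − 44 + 0 = 22.

22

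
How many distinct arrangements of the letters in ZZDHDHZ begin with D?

With the first slot taken by D, it remains to arrange the other 6 letters (ZZHDHZ).
Those 6 letters have H appearing twice and Z appearing 3 times, giving (6)!/(3!·2!) = 60.

60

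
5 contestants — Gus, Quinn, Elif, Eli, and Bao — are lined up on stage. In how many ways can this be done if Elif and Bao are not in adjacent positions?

72

Of the 5! = 120 arrangements, those with Elif and Bao adjacent number 2 × 4! = 48 (treat the pair as a block with 2 internal orders).
Complementary counting: 120 − 48 = 72.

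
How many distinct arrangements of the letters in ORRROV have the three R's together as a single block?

12

Treat the 3 copies of R as a single block. The multiset to arrange is then {RRR, O, O, V}, 4 items in all.
That gives (4)!/(2!) = 12 arrangements.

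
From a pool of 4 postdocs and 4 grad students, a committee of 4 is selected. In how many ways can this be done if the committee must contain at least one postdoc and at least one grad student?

With no constraint there are C(8,4) = 70 possible selections.
Subtract selections that omit an entire group: no postdocs → C(4,4) = 1; no grad students → C(4,4) = 1.
Both groups omitted at once is impossible, so 70 − 2 = 68.

68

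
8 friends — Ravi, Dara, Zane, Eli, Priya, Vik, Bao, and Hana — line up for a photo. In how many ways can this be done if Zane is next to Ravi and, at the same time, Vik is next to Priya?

2880

Treat {Zane,Ravi} as one block (2 orders) and {Vik,Priya} as another (2 orders).
That leaves 6 units to arrange: 2 × 2 × 6! = 4 × 720 = 2880.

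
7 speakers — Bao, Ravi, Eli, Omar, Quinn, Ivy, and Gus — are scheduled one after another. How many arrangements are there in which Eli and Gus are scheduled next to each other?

1440

Glue Eli and Gus into one block (2 internal orders), leaving 6 units to arrange in a row.
So the count is 2·(6)! = 1440.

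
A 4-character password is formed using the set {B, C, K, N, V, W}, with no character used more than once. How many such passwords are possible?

360

Choose and order 4 of the 6 symbols: the first character has 6 options, the next 5, then 4, 3.
That product is 6 × 5 × 4 × 3 = 360.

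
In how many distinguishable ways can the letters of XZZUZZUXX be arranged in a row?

XZZUZZUXX has 9 letters with U appearing twice, X appearing 3 times, and Z appearing 4 times.
Dividing 9! = 362880 by 4!·3!·2! = 288 for the repeated letters gives 1260.

1260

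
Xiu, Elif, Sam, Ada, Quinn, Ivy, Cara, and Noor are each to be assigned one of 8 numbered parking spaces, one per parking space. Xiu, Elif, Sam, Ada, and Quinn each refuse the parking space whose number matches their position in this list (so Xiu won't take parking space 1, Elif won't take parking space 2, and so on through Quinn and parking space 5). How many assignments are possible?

Let Aᵢ (for 1 ≤ i ≤ 5) be the placements that put person i in their forbidden parking space. Any j of these fix j positions, leaving (8−j)! ways to fill the rest, and there are C(5,j) ways to pick which j.
By inclusion–exclusion, the number of valid placements is Σ_{j=0}^{5} (−1)^j C(5,j)·(8−j)!.
Computing: 40320 − 25200 + 7200 − 1200 + 120 − 6 = 21234.

21234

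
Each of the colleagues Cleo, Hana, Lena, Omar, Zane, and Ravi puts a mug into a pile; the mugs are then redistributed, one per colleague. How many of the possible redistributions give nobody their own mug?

265

Count assignments avoiding every fixed point. For any j of the 6 colleagues fixed to their own mug, the other 6−j can be arranged in (6−j)! ways.
By inclusion–exclusion this is Σ_{j=0}^{6} (−1)^j C(6,j)·(6−j)!.
Computing: 720 − 720 + 360 − 120 + 30 − 6 + 1 = 265.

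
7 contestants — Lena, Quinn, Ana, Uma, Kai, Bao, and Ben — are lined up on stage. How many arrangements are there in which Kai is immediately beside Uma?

1440

Treat {Kai, Uma} as a single unit. There are 6 units to order, and the pair itself can be ordered 2 ways.
So the count is 2·(6)! = 1440.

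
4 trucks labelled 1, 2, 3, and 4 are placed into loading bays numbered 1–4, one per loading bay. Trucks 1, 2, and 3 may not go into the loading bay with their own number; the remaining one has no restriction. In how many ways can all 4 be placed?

Let Aᵢ (for i ∈ {1, 2, 3}) be the placements that put truck i in its forbidden loading bay. Any j of these fix j positions, leaving (4−j)! ways to fill the rest, and there are C(3,j) ways to pick which j.
By inclusion–exclusion, the number of valid placements is Σ_{j=0}^{3} (−1)^j C(3,j)·(4−j)!.
Computing: 24 − 18 + 6 − 1 = 11.

11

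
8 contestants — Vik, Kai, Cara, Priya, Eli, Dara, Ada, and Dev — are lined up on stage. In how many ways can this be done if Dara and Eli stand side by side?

10080

Treat {Dara, Eli} as a single unit. There are 7 units to order, and the pair itself can be ordered 2 ways.
So the count is 2·(7)! = 10080.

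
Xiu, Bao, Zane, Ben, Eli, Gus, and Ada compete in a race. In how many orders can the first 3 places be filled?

This is an ordered selection of 3 from 7: P(7,3).
That gives 7 × 6 × 5 = 210.

210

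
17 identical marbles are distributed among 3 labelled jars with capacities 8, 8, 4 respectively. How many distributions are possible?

10

Ignoring the caps, the number of non-negative solutions to x_1+…+x_3 = 17 is C(19,2) = 171.
Subtract solutions that violate a single cap (substitute x_i' = x_i − (cap_i+1)): x_1 ≥ 9 gives C(10,2) = 45; x_2 ≥ 9 gives C(10,2) = 45; x_3 ≥ 5 gives C(14,2) = 91. Together 181.
Add back pairs where two caps are both exceeded: 0 + 10 + 10 = 20.
By inclusion–exclusion the count is 171 − 181 + 20 = 10.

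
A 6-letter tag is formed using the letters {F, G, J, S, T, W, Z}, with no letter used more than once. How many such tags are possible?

Choose and order 6 of the 7 symbols: the first letter has 7 options, the next 6, and so on down to 2.
That product is 7 × 6 × 5 × 4 × 3 × 2 = 5040.

5040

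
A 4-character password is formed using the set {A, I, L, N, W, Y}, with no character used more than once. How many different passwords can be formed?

360

This is a permutation of 4 out of 6: P(6,4) = 6!/2!.
6 × 5 × 4 × 3 = 360.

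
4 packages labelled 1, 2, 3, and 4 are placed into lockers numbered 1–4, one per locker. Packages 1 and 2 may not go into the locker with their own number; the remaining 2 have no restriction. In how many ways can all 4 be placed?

14

Let Aᵢ (for i ∈ {1, 2}) be the placements that put package i in its forbidden locker. Any j of these fix j positions, leaving (4−j)! ways to fill the rest, and there are C(2,j) ways to pick which j.
By inclusion–exclusion, the number of valid placements is Σ_{j=0}^{2} (−1)^j C(2,j)·(4−j)!.
Computing: 24 − 12 + 2 = 14.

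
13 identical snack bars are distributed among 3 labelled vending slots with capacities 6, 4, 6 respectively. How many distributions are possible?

Without the upper bounds there are C(15,2) = 105 ways to split 13 among 3 vending slots.
Subtract solutions that violate a single cap (substitute x_i' = x_i − (cap_i+1)): x_1 ≥ 7 gives C(8,2) = 28; x_2 ≥ 5 gives C(10,2) = 45; x_3 ≥ 7 gives C(8,2) = 28. Together 101.
Add back pairs where two caps are both exceeded: 3 + 0 + 3 = 6.
By inclusion–exclusion the count is 105 − 101 + 6 = 10.

10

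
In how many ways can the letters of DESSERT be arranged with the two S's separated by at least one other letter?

900

There are 7!/(2!·2!) = 1260 arrangements of DESSERT in total.
If the two S's are adjacent, glue them into one block, leaving 6 items to arrange: (6)!/(2!) = 360 ways.
Subtracting, 1260 − 360 = 900 arrangements keep the S's apart.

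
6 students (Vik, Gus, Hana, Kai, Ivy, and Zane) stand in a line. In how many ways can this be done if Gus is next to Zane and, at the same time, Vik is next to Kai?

96

Treat {Gus,Zane} as one block (2 orders) and {Vik,Kai} as another (2 orders).
That leaves 4 units to arrange: 2 × 2 × 4! = 4 × 24 = 96.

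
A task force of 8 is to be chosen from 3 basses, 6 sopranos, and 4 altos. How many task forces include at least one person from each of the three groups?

Total 8-person selections from all 13: C(13,8) = 1287.
Subtract selections that omit an entire group: no basses → C(10,8) = 45; no sopranos → C(7,8) = 0; no altos → C(9,8) = 9.
Add back selections omitting two groups (i.e. drawn from a single group): C(3,8) + C(6,8) + C(4,8) = 0.
By inclusion–exclusion: 1287 − 54 + 0 = 1233.

1233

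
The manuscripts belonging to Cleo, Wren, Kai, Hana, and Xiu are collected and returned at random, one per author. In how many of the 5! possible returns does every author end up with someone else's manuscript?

Count assignments avoiding every fixed point. For any j of the 5 authors fixed to their own manuscript, the other 5−j can be arranged in (5−j)! ways.
By inclusion–exclusion this is Σ_{j=0}^{5} (−1)^j C(5,j)·(5−j)!.
Computing: 120 − 120 + 60 − 20 + 5 − 1 = 44.

44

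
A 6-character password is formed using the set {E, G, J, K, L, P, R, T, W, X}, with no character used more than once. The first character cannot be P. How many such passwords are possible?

The first character has 10−1 = 9 choices (anything except P).
The remaining 5 characters are filled from the other 9 symbols without repetition: 9 × 8 × 7 × 6 × 5 = 15120.
Total: 9 × 15120 = 136080.

136080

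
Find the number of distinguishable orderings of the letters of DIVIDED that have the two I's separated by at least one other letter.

There are 7!/(3!·2!) = 420 arrangements of DIVIDED in total.
If the two I's are adjacent, glue them into one block, leaving 6 items to arrange: (6)!/(3!) = 120 ways.
Hence 420 − 120 = 300.

300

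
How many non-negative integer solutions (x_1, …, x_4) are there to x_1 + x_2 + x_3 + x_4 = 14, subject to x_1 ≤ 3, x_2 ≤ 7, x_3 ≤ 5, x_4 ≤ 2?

Ignoring the caps, the number of non-negative solutions to x_1+…+x_4 = 14 is C(17,3) = 680.
Subtract solutions that violate a single cap (substitute x_i' = x_i − (cap_i+1)): x_1 ≥ 4 gives C(13,3) = 286; x_2 ≥ 8 gives C(9,3) = 84; x_3 ≥ 6 gives C(11,3) = 165; x_4 ≥ 3 gives C(14,3) = 364. Together 899.
Add back pairs where two caps are both exceeded: 10 + 35 + 120 + 1 + 20 + 56 = 242.
Subtract triples: 0 + 0 + 4 + 0 = 4.
By inclusion–exclusion the count is 680 − 899 + 242 − 4 = 19.

19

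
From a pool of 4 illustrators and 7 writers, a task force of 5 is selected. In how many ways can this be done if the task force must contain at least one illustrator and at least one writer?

Unrestricted: C(11,5) = 462 ways to pick any 5 of the 11.
Selections missing a whole group: no illustrators → C(7,5) = 21; no writers → C(4,5) = 0.
Both groups omitted at once is impossible, so 462 − 21 = 441.

441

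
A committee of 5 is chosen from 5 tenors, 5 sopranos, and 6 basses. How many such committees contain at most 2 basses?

Split by how many basses are chosen (0 through 2).
Sum: C(6,0)·C(10,5) + C(6,1)·C(10,4) + C(6,2)·C(10,3) = 252 + 1260 + 1800 = 3312.

3312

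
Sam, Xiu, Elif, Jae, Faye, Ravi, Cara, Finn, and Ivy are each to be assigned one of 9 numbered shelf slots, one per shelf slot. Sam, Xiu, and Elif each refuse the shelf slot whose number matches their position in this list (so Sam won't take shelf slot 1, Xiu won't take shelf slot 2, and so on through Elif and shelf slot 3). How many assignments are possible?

256320

Let Aᵢ (for i ∈ {1, 2, 3}) be the placements that put person i in their forbidden shelf slot. Any j of these fix j positions, leaving (9−j)! ways to fill the rest, and there are C(3,j) ways to pick which j.
By inclusion–exclusion, the number of valid placements is Σ_{j=0}^{3} (−1)^j C(3,j)·(9−j)!.
Computing: 362880 − 120960 + 15120 − 720 = 256320.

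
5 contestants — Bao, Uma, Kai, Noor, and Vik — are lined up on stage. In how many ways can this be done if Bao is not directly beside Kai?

There are 5! = 120 arrangements in all. If Bao and Kai are adjacent, merging them into one block gives 2·(4)! = 48 arrangements.
Complementary counting: 120 − 48 = 72.

72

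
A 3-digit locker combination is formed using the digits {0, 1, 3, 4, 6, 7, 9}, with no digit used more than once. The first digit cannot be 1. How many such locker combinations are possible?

180

The first digit has 7−1 = 6 choices (anything except 1).
The remaining 2 digits are filled from the other 6 symbols without repetition: 6 × 5 = 30.
Total: 6 × 30 = 180.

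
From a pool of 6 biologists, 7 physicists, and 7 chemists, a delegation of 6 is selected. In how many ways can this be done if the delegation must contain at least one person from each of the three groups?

Total 6-person selections from all 20: C(20,6) = 38760.
Subtract selections that omit an entire group: no biologists → C(14,6) = 3003; no physicists → C(13,6) = 1716; no chemists → C(13,6) = 1716.
Add back selections omitting two groups (i.e. drawn from a single group): C(6,6) + C(7,6) + C(7,6) = 15.
By inclusion–exclusion: 38760 − 6435 + 15 = 32340.

32340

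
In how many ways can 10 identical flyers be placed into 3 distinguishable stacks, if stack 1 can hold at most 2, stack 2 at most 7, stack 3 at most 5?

Without the upper bounds there are C(12,2) = 66 ways to split 10 among 3 stacks.
Subtract solutions that violate a single cap (substitute x_i' = x_i − (cap_i+1)): x_1 ≥ 3 gives C(9,2) = 36; x_2 ≥ 8 gives C(4,2) = 6; x_3 ≥ 6 gives C(6,2) = 15. Together 57.
Add back pairs where two caps are both exceeded: 0 + 3 + 0 = 3.
By inclusion–exclusion the count is 66 − 57 + 3 = 12.

12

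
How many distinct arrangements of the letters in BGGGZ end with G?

With the last slot taken by G, it remains to arrange the other 4 letters (BGGZ).
Those 4 letters have G appearing twice, giving (4)!/(2!) = 12.

12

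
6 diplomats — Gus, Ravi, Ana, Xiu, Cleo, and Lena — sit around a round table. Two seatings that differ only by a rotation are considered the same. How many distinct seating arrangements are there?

120

Seat Gus anywhere (absorbing the rotational symmetry), then permute the other 5: (5)! = 120.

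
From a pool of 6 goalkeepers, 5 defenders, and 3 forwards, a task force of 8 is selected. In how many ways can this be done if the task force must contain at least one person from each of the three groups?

Unrestricted: C(14,8) = 3003 ways to pick any 8 of the 14.
Subtract selections that omit an entire group: no goalkeepers → C(8,8) = 1; no defenders → C(9,8) = 9; no forwards → C(11,8) = 165.
Add back selections omitting two groups (i.e. drawn from a single group): C(6,8) + C(5,8) + C(3,8) = 0.
By inclusion–exclusion: 3003 − 175 + 0 = 2828.

2828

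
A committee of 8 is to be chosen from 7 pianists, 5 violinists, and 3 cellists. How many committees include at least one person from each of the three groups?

Unrestricted: C(15,8) = 6435 ways to pick any 8 of the 15.
Subtract selections that omit an entire group: no pianists → C(8,8) = 1; no violinists → C(10,8) = 45; no cellists → C(12,8) = 495.
Add back selections omitting two groups (i.e. drawn from a single group): C(7,8) + C(5,8) + C(3,8) = 0.
By inclusion–exclusion: 6435 − 541 + 0 = 5894.

5894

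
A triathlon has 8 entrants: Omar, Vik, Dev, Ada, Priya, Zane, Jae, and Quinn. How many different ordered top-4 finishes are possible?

1680

There are 8 choices for 1st place, 7 for 2nd, and so on down to 5 for position 4.
That gives 8 × 7 × 6 × 5 = 1680.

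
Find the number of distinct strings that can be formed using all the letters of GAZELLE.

GAZELLE has 7 letters with E appearing twice and L appearing twice.
So there are 7! / (2!·2!) = 1260 distinguishable arrangements.

1260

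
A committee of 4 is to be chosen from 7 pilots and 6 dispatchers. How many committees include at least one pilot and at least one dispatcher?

Unrestricted: C(13,4) = 715 ways to pick any 4 of the 13.
Subtract selections that omit an entire group: no pilots → C(6,4) = 15; no dispatchers → C(7,4) = 35.
Both groups omitted at once is impossible, so 715 − 50 = 665.

665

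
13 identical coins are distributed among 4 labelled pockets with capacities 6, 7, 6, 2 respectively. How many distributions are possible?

100

By stars and bars, unrestricted non-negative solutions to x_1+…+x_4 = 13 number C(13+3,3) = 560.
Subtract solutions that violate a single cap (substitute x_i' = x_i − (cap_i+1)): x_1 ≥ 7 gives C(9,3) = 84; x_2 ≥ 8 gives C(8,3) = 56; x_3 ≥ 7 gives C(9,3) = 84; x_4 ≥ 3 gives C(13,3) = 286. Together 510.
Add back pairs where two caps are both exceeded: 0 + 0 + 20 + 0 + 10 + 20 = 50.
By inclusion–exclusion the count is 560 − 510 + 50 = 100.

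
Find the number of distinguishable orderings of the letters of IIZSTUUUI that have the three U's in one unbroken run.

Treat the 3 copies of U as a single block. The multiset to arrange is then {UUU, I, I, I, S, T, Z}, 7 items in all.
That gives (7)!/(3!) = 840 arrangements.

840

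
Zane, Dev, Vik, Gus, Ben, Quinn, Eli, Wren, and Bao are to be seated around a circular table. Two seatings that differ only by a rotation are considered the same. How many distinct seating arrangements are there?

Fix one person's seat to break rotational symmetry; the remaining 8 people can be arranged in (8)! = 40320 ways.

40320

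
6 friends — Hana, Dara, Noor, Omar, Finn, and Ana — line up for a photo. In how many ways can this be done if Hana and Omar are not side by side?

There are 6! = 720 arrangements in all. If Hana and Omar are adjacent, merging them into one block gives 2·(5)! = 240 arrangements.
So 720 − 240 = 480 arrangements keep them apart.

480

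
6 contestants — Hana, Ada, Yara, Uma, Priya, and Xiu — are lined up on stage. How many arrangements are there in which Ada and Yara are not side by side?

480

Of the 6! = 720 arrangements, those with Ada and Yara adjacent number 2 × 5! = 240 (treat the pair as a block with 2 internal orders).
Complementary counting: 720 − 240 = 480.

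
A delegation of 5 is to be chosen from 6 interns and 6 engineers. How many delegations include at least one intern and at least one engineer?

With no constraint there are C(12,5) = 792 possible selections.
Selections missing a whole group: no interns → C(6,5) = 6; no engineers → C(6,5) = 6.
Both groups omitted at once is impossible, so 792 − 12 = 780.

780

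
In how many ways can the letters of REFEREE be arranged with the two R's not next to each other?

75

There are 7!/(4!·2!) = 105 arrangements of REFEREE in total.
Arrangements with the R's together: treat RR as one letter, giving (6)!/(4!) = 30.
Subtracting, 105 − 30 = 75 arrangements keep the R's apart.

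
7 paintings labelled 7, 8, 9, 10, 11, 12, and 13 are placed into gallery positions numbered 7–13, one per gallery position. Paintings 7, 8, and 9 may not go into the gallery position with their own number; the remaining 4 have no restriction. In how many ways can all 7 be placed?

3216

Let Aᵢ (for i ∈ {7, 8, 9}) be the placements that put painting i in its forbidden gallery position. Any j of these fix j positions, leaving (7−j)! ways to fill the rest, and there are C(3,j) ways to pick which j.
By inclusion–exclusion, the number of valid placements is Σ_{j=0}^{3} (−1)^j C(3,j)·(7−j)!.
Computing: 5040 − 2160 + 360 − 24 = 3216.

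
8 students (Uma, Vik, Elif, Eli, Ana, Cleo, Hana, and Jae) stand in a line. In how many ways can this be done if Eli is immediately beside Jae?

10080

Glue Eli and Jae into one block (2 internal orders), leaving 7 units to arrange in a row.
So the count is 2·(7)! = 10080.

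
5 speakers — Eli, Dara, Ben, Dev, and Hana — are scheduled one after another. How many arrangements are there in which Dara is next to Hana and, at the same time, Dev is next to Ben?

24

Treat {Dara,Hana} as one block (2 orders) and {Dev,Ben} as another (2 orders).
That leaves 3 units to arrange: 2 × 2 × 3! = 4 × 6 = 24.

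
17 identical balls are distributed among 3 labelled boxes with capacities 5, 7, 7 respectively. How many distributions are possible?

Ignoring the caps, the number of non-negative solutions to x_1+…+x_3 = 17 is C(19,2) = 171.
Subtract solutions that violate a single cap (substitute x_i' = x_i − (cap_i+1)): x_1 ≥ 6 gives C(13,2) = 78; x_2 ≥ 8 gives C(11,2) = 55; x_3 ≥ 8 gives C(11,2) = 55. Together 188.
Add back pairs where two caps are both exceeded: 10 + 10 + 3 = 23.
By inclusion–exclusion the count is 171 − 188 + 23 = 6.

6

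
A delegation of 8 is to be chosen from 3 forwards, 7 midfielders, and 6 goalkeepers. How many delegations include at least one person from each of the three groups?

11529

With no constraint there are C(16,8) = 12870 possible selections.
Selections missing a whole group: no forwards → C(13,8) = 1287; no midfielders → C(9,8) = 9; no goalkeepers → C(10,8) = 45.
Add back selections omitting two groups (i.e. drawn from a single group): C(3,8) + C(7,8) + C(6,8) = 0.
By inclusion–exclusion: 12870 − 1341 + 0 = 11529.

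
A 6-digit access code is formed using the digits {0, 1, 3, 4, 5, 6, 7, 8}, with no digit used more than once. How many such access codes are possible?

With no repetition, fill the 6 digits in order: 8 choices, then 7, down to 3.
8 × 7 × 6 × 5 × 4 × 3 = 20160.

20160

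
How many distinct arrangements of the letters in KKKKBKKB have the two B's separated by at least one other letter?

Total arrangements of KKKKBKKB: 8!/(6!·2!) = 28.
Arrangements with the B's together: treat BB as one letter, giving (7)!/(6!) = 7.
Hence 28 − 7 = 21.

21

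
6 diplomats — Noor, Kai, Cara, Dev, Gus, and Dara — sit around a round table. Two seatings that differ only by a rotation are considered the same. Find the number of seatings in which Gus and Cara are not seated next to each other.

All circular seatings of 6 people number (5)! = 120.
Those with Gus next to Cara: fuse the pair into one unit and seat 5 units around a circle — 2·(4)! = 48.
Subtracting, 120 − 48 = 72.

72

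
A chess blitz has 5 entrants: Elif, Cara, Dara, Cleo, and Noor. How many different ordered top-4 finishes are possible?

This is an ordered selection of 4 from 5: P(5,4).
That gives 5 × 4 × 3 × 2 = 120.

120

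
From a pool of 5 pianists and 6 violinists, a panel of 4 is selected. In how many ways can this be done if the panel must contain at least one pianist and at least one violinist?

Total 4-person selections from all 11: C(11,4) = 330.
Subtract selections that omit an entire group: no pianists → C(6,4) = 15; no violinists → C(5,4) = 5.
Both groups omitted at once is impossible, so 330 − 20 = 310.

310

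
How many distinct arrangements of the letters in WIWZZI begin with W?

30

With the first slot taken by W, it remains to arrange the other 5 letters (IWZZI).
Those 5 letters have I appearing twice and Z appearing twice, giving (5)!/(2!·2!) = 30.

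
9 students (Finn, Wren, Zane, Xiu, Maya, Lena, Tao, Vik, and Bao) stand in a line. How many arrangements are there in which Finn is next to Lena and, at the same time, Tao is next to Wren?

Treat {Finn,Lena} as one block (2 orders) and {Tao,Wren} as another (2 orders).
That leaves 7 units to arrange: 2 × 2 × 7! = 4 × 5040 = 20160.

20160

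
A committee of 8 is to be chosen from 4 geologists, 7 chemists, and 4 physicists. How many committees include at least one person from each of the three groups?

Unrestricted: C(15,8) = 6435 ways to pick any 8 of the 15.
Selections missing a whole group: no geologists → C(11,8) = 165; no chemists → C(8,8) = 1; no physicists → C(11,8) = 165.
Add back selections omitting two groups (i.e. drawn from a single group): C(4,8) + C(7,8) + C(4,8) = 0.
By inclusion–exclusion: 6435 − 331 + 0 = 6104.

6104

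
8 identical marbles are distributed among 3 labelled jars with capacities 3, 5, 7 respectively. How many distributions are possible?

23

Ignoring the caps, the number of non-negative solutions to x_1+…+x_3 = 8 is C(10,2) = 45.
Subtract solutions that violate a single cap (substitute x_i' = x_i − (cap_i+1)): x_1 ≥ 4 gives C(6,2) = 15; x_2 ≥ 6 gives C(4,2) = 6; x_3 ≥ 8 gives C(2,2) = 1. Together 22.
No two caps can be exceeded simultaneously, so the pair terms are all 0.
By inclusion–exclusion the count is 45 − 22 + 0 = 23.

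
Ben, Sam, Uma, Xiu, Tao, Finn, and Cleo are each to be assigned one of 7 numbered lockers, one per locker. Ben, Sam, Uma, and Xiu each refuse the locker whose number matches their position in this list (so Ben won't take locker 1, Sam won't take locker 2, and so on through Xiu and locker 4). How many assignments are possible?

2790

Let Aᵢ (for 1 ≤ i ≤ 4) be the placements that put person i in their forbidden locker. Any j of these fix j positions, leaving (7−j)! ways to fill the rest, and there are C(4,j) ways to pick which j.
By inclusion–exclusion, the number of valid placements is Σ_{j=0}^{4} (−1)^j C(4,j)·(7−j)!.
Computing: 5040 − 2880 + 720 − 96 + 6 = 2790.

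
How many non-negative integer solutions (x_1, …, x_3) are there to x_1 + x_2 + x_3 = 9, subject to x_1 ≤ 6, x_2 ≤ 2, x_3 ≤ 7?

Without the upper bounds there are C(11,2) = 55 ways to split 9 among 3 variables.
Subtract solutions that violate a single cap (substitute x_i' = x_i − (cap_i+1)): x_1 ≥ 7 gives C(4,2) = 6; x_2 ≥ 3 gives C(8,2) = 28; x_3 ≥ 8 gives C(3,2) = 3. Together 37.
No two caps can be exceeded simultaneously, so the pair terms are all 0.
By inclusion–exclusion the count is 55 − 37 + 0 = 18.

18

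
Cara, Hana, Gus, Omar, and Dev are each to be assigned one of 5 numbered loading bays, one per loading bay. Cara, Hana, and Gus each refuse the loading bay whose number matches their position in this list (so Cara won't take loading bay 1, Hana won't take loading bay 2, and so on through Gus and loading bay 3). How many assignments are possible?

64

Let Aᵢ (for i ∈ {1, 2, 3}) be the placements that put person i in their forbidden loading bay. Any j of these fix j positions, leaving (5−j)! ways to fill the rest, and there are C(3,j) ways to pick which j.
By inclusion–exclusion, the number of valid placements is Σ_{j=0}^{3} (−1)^j C(3,j)·(5−j)!.
Computing: 120 − 72 + 18 − 2 = 64.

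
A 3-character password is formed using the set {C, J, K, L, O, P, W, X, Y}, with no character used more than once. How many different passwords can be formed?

504

With no repetition, fill the 3 characters in order: 9 choices, then 8, down to 7.
That product is 9 × 8 × 7 = 504.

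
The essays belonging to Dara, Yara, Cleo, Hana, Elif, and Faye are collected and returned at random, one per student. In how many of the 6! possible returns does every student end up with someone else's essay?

This is the derangement count D_6: permutations of 6 items with no fixed point.
By inclusion–exclusion this is Σ_{j=0}^{6} (−1)^j C(6,j)·(6−j)!.
Computing: 720 − 720 + 360 − 120 + 30 − 6 + 1 = 265.

265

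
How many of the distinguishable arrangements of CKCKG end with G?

6

Fix G in the last position and arrange the remaining 4 letters.
Those 4 letters have C appearing twice and K appearing twice, giving (4)!/(2!·2!) = 6.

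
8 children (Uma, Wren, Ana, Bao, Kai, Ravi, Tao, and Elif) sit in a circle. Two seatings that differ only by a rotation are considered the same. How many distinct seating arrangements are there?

5040

Fix one person's seat to break rotational symmetry; the remaining 7 people can be arranged in (7)! = 5040 ways.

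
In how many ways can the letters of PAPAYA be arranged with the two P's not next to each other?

40

Total arrangements of PAPAYA: 6!/(3!·2!) = 60.
If the two P's are adjacent, glue them into one block, leaving 5 items to arrange: (5)!/(3!) = 20 ways.
Hence 60 − 20 = 40.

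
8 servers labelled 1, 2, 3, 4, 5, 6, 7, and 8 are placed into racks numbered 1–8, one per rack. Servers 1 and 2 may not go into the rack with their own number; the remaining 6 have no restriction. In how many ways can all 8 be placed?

30960

Let Aᵢ (for i ∈ {1, 2}) be the placements that put server i in its forbidden rack. Any j of these fix j positions, leaving (8−j)! ways to fill the rest, and there are C(2,j) ways to pick which j.
By inclusion–exclusion, the number of valid placements is Σ_{j=0}^{2} (−1)^j C(2,j)·(8−j)!.
Computing: 40320 − 10080 + 720 = 30960.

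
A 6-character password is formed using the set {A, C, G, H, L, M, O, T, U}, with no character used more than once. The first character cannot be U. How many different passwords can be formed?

The first character has 9−1 = 8 choices (anything except U).
The remaining 5 characters are filled from the other 8 symbols without repetition: 8 × 7 × 6 × 5 × 4 = 6720.
Total: 8 × 6720 = 53760.

53760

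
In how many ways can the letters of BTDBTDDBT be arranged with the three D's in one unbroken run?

Treat the 3 copies of D as a single block. The multiset to arrange is then {DDD, B, B, B, T, T, T}, 7 items in all.
That gives (7)!/(3!·3!) = 140 arrangements.

140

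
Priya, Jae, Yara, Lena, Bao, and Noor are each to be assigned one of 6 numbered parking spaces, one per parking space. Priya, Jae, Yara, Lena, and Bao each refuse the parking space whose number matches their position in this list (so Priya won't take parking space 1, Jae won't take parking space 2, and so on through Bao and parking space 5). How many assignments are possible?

309

Let Aᵢ (for 1 ≤ i ≤ 5) be the placements that put person i in their forbidden parking space. Any j of these fix j positions, leaving (6−j)! ways to fill the rest, and there are C(5,j) ways to pick which j.
By inclusion–exclusion, the number of valid placements is Σ_{j=0}^{5} (−1)^j C(5,j)·(6−j)!.
Computing: 720 − 600 + 240 − 60 + 10 − 1 = 309.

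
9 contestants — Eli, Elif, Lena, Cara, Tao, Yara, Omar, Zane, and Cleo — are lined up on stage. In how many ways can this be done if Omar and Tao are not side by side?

282240

Of the 9! = 362880 arrangements, those with Omar and Tao adjacent number 2 × 8! = 80640 (treat the pair as a block with 2 internal orders).
So 362880 − 80640 = 282240 arrangements keep them apart.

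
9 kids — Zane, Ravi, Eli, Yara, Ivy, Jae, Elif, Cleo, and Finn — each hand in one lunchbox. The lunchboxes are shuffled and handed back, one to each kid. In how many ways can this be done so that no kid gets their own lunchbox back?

This is the derangement count D_9: permutations of 9 items with no fixed point.
By inclusion–exclusion this is Σ_{j=0}^{9} (−1)^j C(9,j)·(9−j)!.
Computing: 362880 − 362880 + 181440 − 60480 + 15120 − 3024 + 504 − 72 + 9 − 1 = 133496.

133496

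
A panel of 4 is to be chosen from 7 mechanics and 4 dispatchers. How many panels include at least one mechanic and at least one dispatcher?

294

With no constraint there are C(11,4) = 330 possible selections.
Selections missing a whole group: no mechanics → C(4,4) = 1; no dispatchers → C(7,4) = 35.
Both groups omitted at once is impossible, so 330 − 36 = 294.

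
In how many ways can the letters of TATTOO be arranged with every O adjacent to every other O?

Treat the 2 copies of O as a single block. The multiset to arrange is then {OO, A, T, T, T}, 5 items in all.
That gives (5)!/(3!) = 20 arrangements.

20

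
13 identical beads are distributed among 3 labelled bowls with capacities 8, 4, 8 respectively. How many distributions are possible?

Ignoring the caps, the number of non-negative solutions to x_1+…+x_3 = 13 is C(15,2) = 105.
Subtract solutions that violate a single cap (substitute x_i' = x_i − (cap_i+1)): x_1 ≥ 9 gives C(6,2) = 15; x_2 ≥ 5 gives C(10,2) = 45; x_3 ≥ 9 gives C(6,2) = 15. Together 75.
No two caps can be exceeded simultaneously, so the pair terms are all 0.
By inclusion–exclusion the count is 105 − 75 + 0 = 30.

30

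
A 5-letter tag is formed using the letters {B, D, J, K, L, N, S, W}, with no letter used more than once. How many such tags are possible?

6720

Choose and order 5 of the 8 symbols: the first letter has 8 options, the next 7, and so on down to 4.
8 × 7 × 6 × 5 × 4 = 6720.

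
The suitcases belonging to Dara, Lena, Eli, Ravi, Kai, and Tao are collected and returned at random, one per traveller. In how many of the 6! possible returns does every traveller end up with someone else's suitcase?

265

This is the derangement count D_6: permutations of 6 items with no fixed point.
By inclusion–exclusion this is Σ_{j=0}^{6} (−1)^j C(6,j)·(6−j)!.
Computing: 720 − 720 + 360 − 120 + 30 − 6 + 1 = 265.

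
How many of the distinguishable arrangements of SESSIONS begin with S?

840

With the first slot taken by S, it remains to arrange the other 7 letters (ESSIONS).
Those 7 letters have S appearing 3 times, giving (7)!/(3!) = 840.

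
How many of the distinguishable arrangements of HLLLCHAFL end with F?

With the last slot taken by F, it remains to arrange the other 8 letters (HLLLCHAL).
Those 8 letters have H appearing twice and L appearing 4 times, giving (8)!/(4!·2!) = 840.

840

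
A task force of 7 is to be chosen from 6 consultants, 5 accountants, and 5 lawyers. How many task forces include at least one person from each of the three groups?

Total 7-person selections from all 16: C(16,7) = 11440.
Subtract selections that omit an entire group: no consultants → C(10,7) = 120; no accountants → C(11,7) = 330; no lawyers → C(11,7) = 330.
Add back selections omitting two groups (i.e. drawn from a single group): C(6,7) + C(5,7) + C(5,7) = 0.
By inclusion–exclusion: 11440 − 780 + 0 = 10660.

10660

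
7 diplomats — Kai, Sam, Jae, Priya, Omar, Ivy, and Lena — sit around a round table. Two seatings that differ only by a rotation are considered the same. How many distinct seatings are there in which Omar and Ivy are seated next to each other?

240

Treat {Omar, Ivy} as one unit (2 internal orders) and seat the resulting 6 units around the table: (5)! circular arrangements.
So 2 × (5)! = 2 × 120 = 240.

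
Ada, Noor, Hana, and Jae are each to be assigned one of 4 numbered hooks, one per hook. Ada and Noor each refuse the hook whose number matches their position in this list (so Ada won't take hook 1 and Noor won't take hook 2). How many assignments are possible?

Let Aᵢ (for i ∈ {1, 2}) be the placements that put person i in their forbidden hook. Any j of these fix j positions, leaving (4−j)! ways to fill the rest, and there are C(2,j) ways to pick which j.
By inclusion–exclusion, the number of valid placements is Σ_{j=0}^{2} (−1)^j C(2,j)·(4−j)!.
Computing: 24 − 12 + 2 = 14.

14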